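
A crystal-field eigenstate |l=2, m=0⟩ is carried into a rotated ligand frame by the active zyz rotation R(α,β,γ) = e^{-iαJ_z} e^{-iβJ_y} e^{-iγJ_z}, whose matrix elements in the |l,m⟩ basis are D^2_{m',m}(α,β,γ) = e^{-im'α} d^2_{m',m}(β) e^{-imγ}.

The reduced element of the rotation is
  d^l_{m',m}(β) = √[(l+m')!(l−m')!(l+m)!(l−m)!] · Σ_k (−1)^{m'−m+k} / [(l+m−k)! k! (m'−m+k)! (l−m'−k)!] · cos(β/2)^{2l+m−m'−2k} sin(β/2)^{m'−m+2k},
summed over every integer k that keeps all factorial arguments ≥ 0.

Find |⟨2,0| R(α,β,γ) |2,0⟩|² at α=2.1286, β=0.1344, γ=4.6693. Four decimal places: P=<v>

Split into d^2_{0,0}(β=0.1344) × two z-phases.
With c≡cos(β/2)=0.997743 and s≡sin(β/2)=0.067149, N=[2·2·2·2]^{1/2}=4.000000
k∈{0,1,2} keeps every argument non-negative
  k=0: (−1)^0·4.0000/(4)·0.9977^4·0.0671^0 = +0.991002
  k=1: (−1)^1·4.0000/(1)·0.9977^2·0.0671^2 = -0.017955
  k=2: (−1)^2·4.0000/(4)·0.9977^0·0.0671^4 = +0.000020
d^2_{0,0}(0.1344) = +0.991002 -0.017955 +0.000020 = +0.973068
|D^2_{0,0}|² = |d^2_{0,0}(β)|² = (+0.973068)² = 0.946861 (the z-rotation phases have unit modulus)

P=0.9469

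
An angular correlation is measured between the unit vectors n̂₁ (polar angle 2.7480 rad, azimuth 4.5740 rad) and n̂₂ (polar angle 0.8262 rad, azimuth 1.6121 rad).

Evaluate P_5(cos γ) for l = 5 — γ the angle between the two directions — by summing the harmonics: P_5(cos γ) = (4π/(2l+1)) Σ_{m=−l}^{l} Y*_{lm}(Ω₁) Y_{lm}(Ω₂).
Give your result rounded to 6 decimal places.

Addition theorem: P_5(cos γ) = (4π/11) Σ_m Y*_{lm}(Ω₁) Y_{lm}(Ω₂), m = −5…5:
  term(m=-5) = (-0.000239, 0.000301)   from Y*(Ω₁)=(-0.002457, -0.002965), Y(Ω₂)=(-0.020465, -0.097683)
  term(m=-4) = (-0.006419, 0.005616)   from Y*(Ω₁)=(-0.024943, 0.015415), Y(Ω₂)=(0.286888, -0.047834)
  term(m=-3) = (-0.048188, 0.028825)   from Y*(Ω₁)=(0.052546, 0.119210), Y(Ω₂)=(0.053271, 0.427713)
  term(m=-2) = (-0.078803, 0.029606)   from Y*(Ω₁)=(0.345179, -0.098055), Y(Ω₂)=(-0.233794, 0.019357)
  term(m=-1) = (0.123471, -0.022429)   from Y*(Ω₁)=(-0.073471, -0.527510), Y(Ω₂)=(0.009729, 0.235419)
  term(m=+0) = (0.037219, 0.000000)   from Y*(Ω₁)=(-0.121661, -0.000000), Y(Ω₂)=(-0.305926, 0.000000)
  term(m=+1) = (0.123471, 0.022429)   from Y*(Ω₁)=(0.073471, -0.527510), Y(Ω₂)=(-0.009729, 0.235419)
  term(m=+2) = (-0.078803, -0.029606)   from Y*(Ω₁)=(0.345179, 0.098055), Y(Ω₂)=(-0.233794, -0.019357)
  term(m=+3) = (-0.048188, -0.028825)   from Y*(Ω₁)=(-0.052546, 0.119210), Y(Ω₂)=(-0.053271, 0.427713)
  term(m=+4) = (-0.006419, -0.005616)   from Y*(Ω₁)=(-0.024943, -0.015415), Y(Ω₂)=(0.286888, 0.047834)
  term(m=+5) = (-0.000239, -0.000301)   from Y*(Ω₁)=(0.002457, -0.002965), Y(Ω₂)=(0.020465, -0.097683)
Accumulated sum (0.016864, 0.000000); after 4π/(2l+1) scaling, (0.019265, 0.000000) ⇒ P_5 = 0.019265

0.019265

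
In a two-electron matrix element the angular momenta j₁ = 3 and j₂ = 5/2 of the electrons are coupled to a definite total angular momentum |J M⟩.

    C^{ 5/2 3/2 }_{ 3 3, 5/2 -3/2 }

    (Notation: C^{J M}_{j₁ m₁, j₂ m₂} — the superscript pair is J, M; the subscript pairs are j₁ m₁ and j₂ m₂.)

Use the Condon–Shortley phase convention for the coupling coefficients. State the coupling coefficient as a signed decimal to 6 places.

+0.617213  (= +√(8/21))

j₁+j₂−J=3  J+j₁−j₂=3  J−j₁+j₂=2  j₁+j₂+J+1=9
(j₁±m₁, j₂±m₂, J±M) = (6,0,1,4,4,1)
P² = 3456/7
sum k=0..0:
  [0] +1/36 = 1/36
S = 1/36
C² = P²·S² = 8/21 ; C = +0.617213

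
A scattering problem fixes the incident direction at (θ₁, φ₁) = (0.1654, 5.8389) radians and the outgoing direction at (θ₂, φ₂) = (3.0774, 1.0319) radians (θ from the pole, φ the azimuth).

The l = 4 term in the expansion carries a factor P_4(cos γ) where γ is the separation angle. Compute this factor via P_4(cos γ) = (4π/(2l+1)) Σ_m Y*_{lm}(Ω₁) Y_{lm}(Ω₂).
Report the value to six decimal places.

Addition theorem: P_4(cos γ) = (4π/9) Σ_m Y*_{lm}(Ω₁) Y_{lm}(Ω₂), m = −4…4:
  [-4]  conj(Y_{4,-4})(Ω₁) = -0.00007 - 0.00032j ; Y_{4,-4}(Ω₂) = -0.00000 + 0.00001j ; Δ = 0.00000 + 0.00000j
  [-3]  conj(Y_{4,-3})(Ω₁) = 0.00130 - 0.00536j ; Y_{4,-3}(Ω₂) = 0.00033 + 0.00002j ; Δ = 0.00000 - 0.00000j
  [-2]  conj(Y_{4,-2})(Ω₁) = 0.03322 - 0.04090j ; Y_{4,-2}(Ω₂) = -0.00389 - 0.00724j ; Δ = -0.00043 - 0.00008j
  [-1]  conj(Y_{4,-1})(Ω₁) = 0.26432 - 0.12582j ; Y_{4,-1}(Ω₂) = -0.06172 + 0.10322j ; Δ = -0.00333 + 0.03505j
  [+0]  conj(Y_{4,0})(Ω₁) = 0.73430 + 0.00000j ; Y_{4,0}(Ω₂) = 0.82893 + 0.00000j ; Δ = 0.60868 + 0.00000j
  [+1]  conj(Y_{4,1})(Ω₁) = -0.26432 - 0.12582j ; Y_{4,1}(Ω₂) = 0.06172 + 0.10322j ; Δ = -0.00333 - 0.03505j
  [+2]  conj(Y_{4,2})(Ω₁) = 0.03322 + 0.04090j ; Y_{4,2}(Ω₂) = -0.00389 + 0.00724j ; Δ = -0.00043 + 0.00008j
  [+3]  conj(Y_{4,3})(Ω₁) = -0.00130 - 0.00536j ; Y_{4,3}(Ω₂) = -0.00033 + 0.00002j ; Δ = 0.00000 + 0.00000j
  [+4]  conj(Y_{4,4})(Ω₁) = -0.00007 + 0.00032j ; Y_{4,4}(Ω₂) = -0.00000 - 0.00001j ; Δ = 0.00000 - 0.00000j
Σ over m = 0.60118 + 0.00000j; ×(4π/9) → 0.83941 + 0.00000j. Real part: 0.839409

0.839409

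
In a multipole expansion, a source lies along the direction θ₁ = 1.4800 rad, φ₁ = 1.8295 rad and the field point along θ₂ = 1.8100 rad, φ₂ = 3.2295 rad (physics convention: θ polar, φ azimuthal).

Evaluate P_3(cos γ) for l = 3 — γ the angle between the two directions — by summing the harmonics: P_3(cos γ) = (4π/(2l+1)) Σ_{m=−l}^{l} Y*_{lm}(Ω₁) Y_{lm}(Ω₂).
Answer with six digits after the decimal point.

-0.207142

Term-by-term m-sum for l=3 (normalisation 4π/7 = 1.795196):
  term(m=-3) = (-0.077295, 0.137414)   from Y*(Ω₁)=(0.288672, -0.294085), Y(Ω₂)=(-0.369363, 0.099732)
  term(m=-2) = (0.019791, 0.007036)   from Y*(Ω₁)=(-0.079874, -0.045458), Y(Ω₂)=(-0.225022, 0.039975)
  term(m=-1) = (0.011847, -0.068688)   from Y*(Ω₁)=(0.078953, -0.298349), Y(Ω₂)=(0.224980, -0.019828)
  term(m=+0) = (-0.024072, -0.000000)   from Y*(Ω₁)=(-0.100119, -0.000000), Y(Ω₂)=(0.240433, 0.000000)
  term(m=+1) = (0.011847, 0.068688)   from Y*(Ω₁)=(-0.078953, -0.298349), Y(Ω₂)=(-0.224980, -0.019828)
  term(m=+2) = (0.019791, -0.007036)   from Y*(Ω₁)=(-0.079874, 0.045458), Y(Ω₂)=(-0.225022, -0.039975)
  term(m=+3) = (-0.077295, -0.137414)   from Y*(Ω₁)=(-0.288672, -0.294085), Y(Ω₂)=(0.369363, 0.099732)
Σ over m = (-0.115387, 0.000000); ×(4π/7) → (-0.207142, 0.000000). Real part: -0.207142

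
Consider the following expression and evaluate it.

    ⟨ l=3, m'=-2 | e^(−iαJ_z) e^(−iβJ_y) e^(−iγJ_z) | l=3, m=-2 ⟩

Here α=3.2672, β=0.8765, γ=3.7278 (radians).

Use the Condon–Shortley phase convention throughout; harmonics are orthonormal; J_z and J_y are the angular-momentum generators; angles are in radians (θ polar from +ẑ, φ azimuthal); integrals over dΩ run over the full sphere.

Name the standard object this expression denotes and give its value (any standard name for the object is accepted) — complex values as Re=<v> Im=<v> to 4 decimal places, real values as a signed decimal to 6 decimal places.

Wigner D-matrix element, Re=-0.0079 Im=-0.0535

This is a Wigner D-matrix element — the rotation-matrix element ⟨l m'| R(α,β,γ) |l m⟩ in the angular-momentum basis.
First d^3_{-2,-2}(β=0.8765), then the phase factors e^{-i(-2)α} and e^{-i(-2)γ}:
c=cos(0.876500/2)=0.905496, s=sin(0.876500/2)=0.424355; N=√[1·120·1·120]=120.000000
Admissible k: 0..1 (factorial args all ≥0)
  k=0: (−1)^0·120.0000/(120)·0.9055^6·0.4244^0 = +0.551212
  k=1: (−1)^1·120.0000/(24)·0.9055^4·0.4244^2 = -0.605306
d^3_{-2,-2}(0.8765) = +0.551212 -0.605306 = -0.054095
D = (+0.968611+0.248581i)·(-0.054095)·(+0.387927+0.921690i) = -0.007932-0.053510i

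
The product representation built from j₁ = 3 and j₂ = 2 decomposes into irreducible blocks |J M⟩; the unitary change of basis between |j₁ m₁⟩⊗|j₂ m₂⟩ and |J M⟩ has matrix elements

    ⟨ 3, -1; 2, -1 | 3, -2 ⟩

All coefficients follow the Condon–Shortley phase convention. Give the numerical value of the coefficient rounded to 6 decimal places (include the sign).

√[7·2!4!2!/9! · 2!4!1!3!1!5!] = √(64)
  +(−1)^0/∏(0,2,4,1,0,1)! = 1/48  (running 1/48)
  +(−1)^1/∏(1,1,3,0,1,2)! = -1/12  (running -1/16)
⟨..|..⟩ = √(64)·(-1/16) = -0.500000

−√(1/4) ≈ -0.500000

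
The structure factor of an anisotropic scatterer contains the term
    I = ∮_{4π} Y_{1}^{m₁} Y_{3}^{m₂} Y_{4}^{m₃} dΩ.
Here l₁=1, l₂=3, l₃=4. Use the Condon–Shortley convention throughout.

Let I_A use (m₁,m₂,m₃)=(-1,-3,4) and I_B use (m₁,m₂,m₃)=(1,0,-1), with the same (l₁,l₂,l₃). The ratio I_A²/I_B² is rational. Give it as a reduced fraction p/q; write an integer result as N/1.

Shared (l₁,l₂,l₃)=(1,3,4): N and (l;000)² cancel in I_A²/I_B².
A: Δ = 0!·2!·6!/9! = 1/252; Racah Σ t=0..0: t=0:+1/1440 = 1/1440; ⇒ 3j(1 3 4; -1 -3 4)² = 1/9, sgn +1
B: Δ = 0!·2!·6!/9! = 1/252; Racah Σ t=0..0: t=0:+1/72 = 1/72; ⇒ 3j(1 3 4; 1 0 -1)² = 5/126, sgn -1
I_A²/I_B² = (1/9)/(5/126) = 14/5

14/5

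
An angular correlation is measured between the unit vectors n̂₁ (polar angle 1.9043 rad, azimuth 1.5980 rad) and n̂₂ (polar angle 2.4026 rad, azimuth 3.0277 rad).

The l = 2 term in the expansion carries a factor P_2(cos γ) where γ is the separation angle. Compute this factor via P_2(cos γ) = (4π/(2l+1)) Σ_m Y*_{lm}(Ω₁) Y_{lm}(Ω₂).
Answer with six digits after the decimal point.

Term-by-term m-sum for l=2 (normalisation 4π/5 = 2.513274):
  term(m=-2) = -0.05805 - 0.01683j   from Y*(Ω₁)=-0.34437 - 0.01875j, Y(Ω₂)=0.17071 + 0.03957j
  term(m=-1) = 0.01292 - 0.09099j   from Y*(Ω₁)=0.00650 - 0.23888j, Y(Ω₂)=0.38212 + 0.04371j
  term(m=+0) = -0.04313 + 0.00000j   from Y*(Ω₁)=-0.21400 + 0.00000j, Y(Ω₂)=0.20154 + 0.00000j
  term(m=+1) = 0.01292 + 0.09099j   from Y*(Ω₁)=-0.00650 - 0.23888j, Y(Ω₂)=-0.38212 + 0.04371j
  term(m=+2) = -0.05805 + 0.01683j   from Y*(Ω₁)=-0.34437 + 0.01875j, Y(Ω₂)=0.17071 - 0.03957j
Accumulated sum -0.13337 - 0.00000j; after 4π/(2l+1) scaling, -0.33520 - 0.00000j ⇒ P_2 = -0.335197

-0.335197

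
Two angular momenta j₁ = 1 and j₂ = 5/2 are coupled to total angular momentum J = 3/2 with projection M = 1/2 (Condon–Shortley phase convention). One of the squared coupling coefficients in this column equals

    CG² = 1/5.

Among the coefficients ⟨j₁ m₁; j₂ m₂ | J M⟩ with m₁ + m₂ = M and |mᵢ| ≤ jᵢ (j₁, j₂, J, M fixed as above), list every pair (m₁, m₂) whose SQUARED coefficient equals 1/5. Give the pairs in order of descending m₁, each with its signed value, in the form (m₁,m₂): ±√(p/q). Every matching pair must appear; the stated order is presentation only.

Admissible pairs with m₁+m₂ = M = 1/2: (-1,3/2), (0,1/2), (1,-1/2)
  (m₁,m₂)=(1,-1/2): CG² = 1/5, CG = +√(1/5)   ← matches the target
  (m₁,m₂)=(0,1/2): CG² = 2/5, CG = −√(2/5)
  (m₁,m₂)=(-1,3/2): CG² = 2/5, CG = +√(2/5)
Pairs with CG² = 1/5: (1,-1/2): +√(1/5)

(1,-1/2): +√(1/5)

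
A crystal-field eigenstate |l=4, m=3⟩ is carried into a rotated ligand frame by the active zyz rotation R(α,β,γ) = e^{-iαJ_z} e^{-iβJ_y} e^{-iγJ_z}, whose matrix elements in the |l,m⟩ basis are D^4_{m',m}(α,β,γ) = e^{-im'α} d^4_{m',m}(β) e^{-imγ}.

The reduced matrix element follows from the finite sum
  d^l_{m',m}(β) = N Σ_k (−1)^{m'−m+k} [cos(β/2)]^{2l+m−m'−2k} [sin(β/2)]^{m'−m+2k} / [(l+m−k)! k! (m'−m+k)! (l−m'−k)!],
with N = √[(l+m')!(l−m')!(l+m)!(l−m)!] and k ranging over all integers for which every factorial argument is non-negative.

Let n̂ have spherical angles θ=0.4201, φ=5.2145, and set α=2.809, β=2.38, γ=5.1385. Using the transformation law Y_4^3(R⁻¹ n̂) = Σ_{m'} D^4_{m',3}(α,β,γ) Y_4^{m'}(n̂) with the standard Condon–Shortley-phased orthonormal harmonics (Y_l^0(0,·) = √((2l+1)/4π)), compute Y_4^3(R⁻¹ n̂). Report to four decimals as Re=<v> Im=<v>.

Re=0.0133 Im=-0.1306

Need the full column D^4_{m',3} for m'=−4..4 at α=2.8090, β=2.3800, γ=5.1385.
cos(β/2)=0.371660, sin(β/2)=0.928369
d^4_{-4,3}: single k=7 term ⇒ +0.624791;  D = -0.317409+0.538160i
d^4_{-3,3}: k∈[6..7] ⇒ +0.619032 -0.551779 = +0.067253;  D = +0.051207-0.043599i
d^4_{-2,3}: k∈[5..6] ⇒ +0.397398 -0.826521 = -0.429123;  D = +0.399660-0.156266i
d^4_{-1,3}: k∈[4..5] ⇒ +0.187493 -0.701916 = -0.514424;  D = -0.514010+0.020638i
d^4_{0,3}: k∈[3..4] ⇒ +0.067136 -0.418894 = -0.351758;  D = +0.336821+0.101416i
d^4_{1,3}: k∈[2..3] ⇒ +0.018030 -0.187493 = -0.169463;  D = -0.137423-0.099160i
d^4_{2,3}: k∈[1..2] ⇒ +0.003403 -0.063691 = -0.060288;  D = +0.034692+0.049306i
d^4_{3,3}: k∈[0..1] ⇒ +0.000364 -0.015901 = -0.015537;  D = -0.004302-0.014929i
d^4_{4,3}: single k=0 term ⇒ -0.002572;  D = -0.000134+0.002569i
Y_4^{m'}(θ=0.4201,φ=5.2145) and Σ D·Y over m':
  (-0.3174+0.5382i)·(-0.0052-0.0111i)  (+0.0512-0.0436i)·(-0.0774-0.0050i)  (+0.3997-0.1563i)·(-0.1444+0.2270i)  (-0.5140+0.0206i)·(+0.2404+0.4379i)  (+0.3368+0.1014i)·(+0.2449+0.0000i)  (-0.1374-0.0992i)·(-0.2404+0.4379i)  (+0.0347+0.0493i)·(-0.1444-0.2270i)  (-0.0043-0.0149i)·(+0.0774-0.0050i)  (-0.0001+0.0026i)·(-0.0052+0.0111i)
Y_4^3(R⁻¹ n̂) = +0.013260-0.130617i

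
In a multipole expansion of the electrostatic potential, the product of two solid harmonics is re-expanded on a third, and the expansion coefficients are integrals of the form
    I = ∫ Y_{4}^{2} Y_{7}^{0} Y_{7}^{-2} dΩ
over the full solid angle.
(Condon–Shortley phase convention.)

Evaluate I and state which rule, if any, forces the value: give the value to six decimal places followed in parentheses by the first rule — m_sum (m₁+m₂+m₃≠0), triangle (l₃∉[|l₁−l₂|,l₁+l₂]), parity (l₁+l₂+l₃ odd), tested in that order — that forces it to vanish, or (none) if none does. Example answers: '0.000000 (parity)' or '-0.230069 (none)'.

Rules hold: Σm=0, L=18 even, 3≤7≤11.
N = 9·15·15 = 2025
Δ = 4!·4!·10!/19! = 1/58198140
Racah Σ t=0..4: t=0:+1/17418240 t=1:−1/622080 t=2:+1/230400 t=3:−1/622080 t=4:+1/17418240 = 1/806400
⇒ 3j(4 7 7; 0 0 0)² = 2268/230945, sgn -1
Racah Σ t=0..2: t=0:+1/2903040 t=1:−1/622080 t=2:+1/1382400 = -47/87091200
⇒ 3j(4 7 7; 2 0 -2)² = 2209/277134, sgn +1
4πI² = N·(3j₀)²·(3jₘ)² = 338175810/2133423721
I = -1·√(0.158513/4π) = -0.11231242
No selection rule forces the value: the integral is nonzero (none).

-0.112312 (none)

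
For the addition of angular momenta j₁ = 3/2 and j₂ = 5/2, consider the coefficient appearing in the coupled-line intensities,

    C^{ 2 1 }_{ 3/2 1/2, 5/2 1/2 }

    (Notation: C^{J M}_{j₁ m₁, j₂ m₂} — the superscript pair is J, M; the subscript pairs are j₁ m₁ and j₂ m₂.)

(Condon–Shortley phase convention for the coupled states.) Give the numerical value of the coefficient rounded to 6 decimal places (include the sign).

√[5·2!1!3!/7! · 2!1!3!2!3!1!] = √(12/7)
  +(−1)^0/∏(0,2,1,3,0,0)! = 1/12  (running 1/12)
  +(−1)^1/∏(1,1,0,2,1,1)! = -1/2  (running -5/12)
⟨..|..⟩ = √(12/7)·(-5/12) = -0.545545

−√(25/84) ≈ -0.545545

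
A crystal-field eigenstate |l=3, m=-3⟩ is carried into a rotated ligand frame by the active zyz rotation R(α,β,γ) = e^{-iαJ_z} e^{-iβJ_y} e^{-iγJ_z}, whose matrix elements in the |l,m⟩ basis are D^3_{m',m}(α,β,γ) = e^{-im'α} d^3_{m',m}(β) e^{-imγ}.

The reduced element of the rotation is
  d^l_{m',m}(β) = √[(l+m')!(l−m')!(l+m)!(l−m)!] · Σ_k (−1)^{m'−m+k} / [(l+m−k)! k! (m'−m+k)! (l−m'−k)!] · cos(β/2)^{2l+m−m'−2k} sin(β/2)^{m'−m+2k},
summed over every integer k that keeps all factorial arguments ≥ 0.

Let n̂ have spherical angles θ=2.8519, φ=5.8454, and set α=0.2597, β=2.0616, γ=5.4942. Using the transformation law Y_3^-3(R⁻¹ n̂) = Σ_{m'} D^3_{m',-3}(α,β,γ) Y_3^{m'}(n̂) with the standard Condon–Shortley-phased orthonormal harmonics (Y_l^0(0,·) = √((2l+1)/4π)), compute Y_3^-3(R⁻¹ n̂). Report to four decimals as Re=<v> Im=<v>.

Need the full column D^3_{m',-3} for m'=−3..3 at α=0.2597, β=2.0616, γ=5.4942.
cos(β/2)=0.514133, sin(β/2)=0.857711
d^3_{-3,-3}: single k=0 term ⇒ +0.018469;  D = -0.000315-0.018467i
d^3_{-2,-3}: single k=0 term ⇒ -0.075473;  D = +0.020622+0.072601i
d^3_{-1,-3}: single k=0 term ⇒ +0.199080;  D = -0.101749-0.171114i
d^3_{0,-3}: single k=0 term ⇒ -0.383498;  D = +0.274077+0.268240i
d^3_{1,-3}: single k=0 term ⇒ +0.554063;  D = -0.482215-0.272865i
d^3_{2,-3}: single k=0 term ⇒ -0.584595;  D = +0.565656+0.147595i
d^3_{3,-3}: single k=0 term ⇒ +0.398148;  D = -0.398144+0.001777i
Y_3^{m'}(θ=2.8519,φ=5.8454) and Σ D·Y over m':
  (-0.0003-0.0185i)·(+0.0025+0.0094i)  (+0.0206+0.0726i)·(-0.0512-0.0614i)  (-0.1017-0.1711i)·(+0.3003+0.1406i)  (+0.2741+0.2682i)·(-0.5693+0.0000i)  (-0.4822-0.2729i)·(-0.3003+0.1406i)  (+0.5657+0.1476i)·(-0.0512+0.0614i)  (-0.3981+0.0018i)·(-0.0025+0.0094i)
Y_3^-3(R⁻¹ n̂) = -0.012834-0.185876i

Re=-0.0128 Im=-0.1859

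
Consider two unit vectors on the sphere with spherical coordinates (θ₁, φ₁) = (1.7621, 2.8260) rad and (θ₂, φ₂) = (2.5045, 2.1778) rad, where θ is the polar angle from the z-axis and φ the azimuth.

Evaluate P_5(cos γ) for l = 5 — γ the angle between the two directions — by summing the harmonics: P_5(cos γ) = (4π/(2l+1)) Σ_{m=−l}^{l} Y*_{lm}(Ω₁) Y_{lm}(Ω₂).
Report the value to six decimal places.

Summing Y*_{l m}(θ₁,φ₁)·Y_{l m}(θ₂,φ₂) over m ∈ [−5, 5]; prefactor 4π/(2·5+1) = 1.142397:
  m=-5: Y*=+0.003034+0.423303i  Y=-0.003677+0.034375i  product -0.014562-0.001452i
  m=-4: Y*=-0.078700+0.247023i  Y=+0.111687+0.096695i  product -0.032676+0.019979i
  m=-3: Y*=+0.129038-0.179221i  Y=+0.339729-0.086825i  product +0.028277-0.072090i
  m=-2: Y*=+0.223554-0.163403i  Y=+0.158001-0.423890i  product -0.033943-0.120580i
  m=-1: Y*=-0.155824+0.050877i  Y=-0.078408-0.112903i  product +0.017962+0.013604i
  m=+0: Y*=-0.279109-0.000000i  Y=+0.369216+0.000000i  product -0.103051-0.000000i
  m=+1: Y*=+0.155824+0.050877i  Y=+0.078408-0.112903i  product +0.017962-0.013604i
  m=+2: Y*=+0.223554+0.163403i  Y=+0.158001+0.423890i  product -0.033943+0.120580i
  m=+3: Y*=-0.129038-0.179221i  Y=-0.339729-0.086825i  product +0.028277+0.072090i
  m=+4: Y*=-0.078700-0.247023i  Y=+0.111687-0.096695i  product -0.032676-0.019979i
  m=+5: Y*=-0.003034+0.423303i  Y=+0.003677+0.034375i  product -0.014562+0.001452i
Accumulated sum -0.172935-0.000000i; after 4π/(2l+1) scaling, -0.197561-0.000000i ⇒ P_5 = -0.197561

-0.197561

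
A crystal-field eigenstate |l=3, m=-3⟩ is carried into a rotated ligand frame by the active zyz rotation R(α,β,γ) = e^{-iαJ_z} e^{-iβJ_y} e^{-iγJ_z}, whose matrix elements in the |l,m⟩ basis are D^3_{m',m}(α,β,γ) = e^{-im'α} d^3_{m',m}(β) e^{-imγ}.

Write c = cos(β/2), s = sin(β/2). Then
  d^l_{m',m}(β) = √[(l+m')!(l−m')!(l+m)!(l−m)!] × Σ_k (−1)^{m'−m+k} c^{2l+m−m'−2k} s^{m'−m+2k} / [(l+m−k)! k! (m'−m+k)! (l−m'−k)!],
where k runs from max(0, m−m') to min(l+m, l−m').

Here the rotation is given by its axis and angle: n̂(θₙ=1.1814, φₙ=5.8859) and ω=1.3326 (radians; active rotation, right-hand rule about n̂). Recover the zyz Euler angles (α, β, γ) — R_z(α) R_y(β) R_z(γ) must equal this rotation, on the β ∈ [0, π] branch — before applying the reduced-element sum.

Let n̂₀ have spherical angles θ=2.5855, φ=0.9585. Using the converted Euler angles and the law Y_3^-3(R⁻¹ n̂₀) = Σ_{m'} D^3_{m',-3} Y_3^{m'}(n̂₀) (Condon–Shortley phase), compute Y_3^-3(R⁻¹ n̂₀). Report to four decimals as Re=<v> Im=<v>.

Axis–angle → zyz. n̂ = (sinθₙcosφₙ, sinθₙsinφₙ, cosθₙ) = (+0.853084, -0.357951, +0.379630), ω = 1.3326.
R = I cosω + sinω [n̂]ₓ + (1−cosω) n̂n̂ᵀ gives
  R = [+0.791989, -0.602223, -0.100402; +0.135599, +0.333847, -0.932823; +0.595287, +0.725171, +0.346064]
β = atan2(√(R₁₃²+R₂₃²), R₃₃) = 1.217423; α = atan2(R₂₃, R₁₃) mod 2π = 4.605169; γ = atan2(R₃₂, −R₃₁) mod 2π = 2.258147
Need the full column D^3_{m',-3} for m'=−3..3 at α=4.6052, β=1.2174, γ=2.2581.
cos(β/2)=0.820385, sin(β/2)=0.571811
d^3_{-3,-3}: single k=0 term ⇒ +0.304865;  D = -0.051456+0.300491i
d^3_{-2,-3}: single k=0 term ⇒ -0.520496;  D = +0.500681+0.142248i
d^3_{-1,-3}: single k=0 term ⇒ +0.573617;  D = +0.214914-0.531835i
d^3_{0,-3}: single k=0 term ⇒ -0.461664;  D = -0.407069-0.217782i
d^3_{1,-3}: single k=0 term ⇒ +0.278671;  D = -0.156999+0.230237i
d^3_{2,-3}: single k=0 term ⇒ -0.122845;  D = +0.093504+0.079673i
d^3_{3,-3}: single k=0 term ⇒ +0.034955;  D = +0.025388-0.024028i
Y_3^{m'}(θ=2.5855,φ=0.9585) and Σ D·Y over m':
  (-0.0515+0.3005i)·(-0.0592-0.0161i)  (+0.5007+0.1422i)·(+0.0821+0.2275i)  (+0.2149-0.5318i)·(+0.2556-0.3639i)  (-0.4071-0.2178i)·(-0.1923+0.0000i)  (-0.1570+0.2302i)·(-0.2556-0.3639i)  (+0.0935+0.0797i)·(+0.0821-0.2275i)  (+0.0254-0.0240i)·(+0.0592-0.0161i)
Y_3^-3(R⁻¹ n̂) = +0.107126-0.081917i

Re=0.1071 Im=-0.0819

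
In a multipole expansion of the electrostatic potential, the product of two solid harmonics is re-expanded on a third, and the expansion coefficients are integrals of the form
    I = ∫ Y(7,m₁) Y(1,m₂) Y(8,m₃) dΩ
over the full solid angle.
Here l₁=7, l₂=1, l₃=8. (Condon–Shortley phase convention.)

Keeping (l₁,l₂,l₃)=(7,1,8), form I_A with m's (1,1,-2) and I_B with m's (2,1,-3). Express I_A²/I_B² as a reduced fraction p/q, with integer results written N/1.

l's match ⇒ only the (l;m) 3-j factors differ between A and B.
A: triangle coeff Δ(7,1,8) = 1/2040; Σ_t [0,0]: t=0:+1/58060800 = 1/58060800; (3j)²=3/136 [(7 1 8; 1 1 -2)], sign=+1
B: triangle coeff Δ(7,1,8) = 1/2040; Σ_t [0,0]: t=0:+1/87091200 = 1/87091200; (3j)²=11/408 [(7 1 8; 2 1 -3)], sign=-1
I_A²/I_B² = (3/136)/(11/408) = 9/11

9/11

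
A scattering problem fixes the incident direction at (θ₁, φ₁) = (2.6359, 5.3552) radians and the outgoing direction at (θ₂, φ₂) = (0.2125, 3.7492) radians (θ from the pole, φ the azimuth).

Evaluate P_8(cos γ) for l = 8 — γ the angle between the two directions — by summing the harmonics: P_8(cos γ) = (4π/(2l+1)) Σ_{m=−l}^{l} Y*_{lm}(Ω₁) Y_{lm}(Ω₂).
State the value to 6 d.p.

Term-by-term m-sum for l=8 (normalisation 4π/17 = 0.739198):
  m=-8: (0.000652, -0.001420) × (0.000000, 0.000002) = (0.000000, 0.000000)  (running Σ = (0.000000, 0.000000))
  m=-7: (-0.011035, 0.002383) × (0.000017, -0.000034) = (-0.000000, 0.000000)  (running Σ = (-0.000000, 0.000000))
  m=-6: (0.038480, 0.033429) × (-0.000387, 0.000213) = (-0.000022, -0.000005)  (running Σ = (-0.000022, -0.000004))
  m=-5: (0.011650, -0.160488) × (0.003739, 0.000389) = (0.000106, -0.000595)  (running Σ = (0.000084, -0.000600))
  m=-4: (-0.300644, 0.192851) × (-0.018003, -0.015510) = (0.008404, 0.001191)  (running Σ = (0.008487, 0.000591))
  m=-3: (0.483741, 0.180777) × (0.027492, 0.106765) = (-0.006002, 0.056617)  (running Σ = (0.002486, 0.057208))
  m=-2: (-0.097968, -0.334173) × (0.123494, -0.332538) = (-0.123224, -0.008690)  (running Σ = (-0.120738, 0.048518))
  m=-1: (0.120350, -0.160698) × (-0.557456, 0.387634) = (-0.004798, 0.136234)  (running Σ = (-0.125536, 0.184752))
  m=0: (-0.428829, -0.000000) × (0.391981, 0.000000) = (-0.168093, -0.000000)  (running Σ = (-0.293629, 0.184752))
  m=1: (-0.120350, -0.160698) × (0.557456, 0.387634) = (-0.004798, -0.136234)  (running Σ = (-0.298427, 0.048518))
  m=2: (-0.097968, 0.334173) × (0.123494, 0.332538) = (-0.123224, 0.008690)  (running Σ = (-0.421651, 0.057208))
  m=3: (-0.483741, 0.180777) × (-0.027492, 0.106765) = (-0.006002, -0.056617)  (running Σ = (-0.427652, 0.000591))
  m=4: (-0.300644, -0.192851) × (-0.018003, 0.015510) = (0.008404, -0.001191)  (running Σ = (-0.419249, -0.000600))
  m=5: (-0.011650, -0.160488) × (-0.003739, 0.000389) = (0.000106, 0.000595)  (running Σ = (-0.419143, -0.000004))
  m=6: (0.038480, -0.033429) × (-0.000387, -0.000213) = (-0.000022, 0.000005)  (running Σ = (-0.419165, 0.000000))
  m=7: (0.011035, 0.002383) × (-0.000017, -0.000034) = (-0.000000, -0.000000)  (running Σ = (-0.419165, 0.000000))
  m=8: (0.000652, 0.001420) × (0.000000, -0.000002) = (0.000000, -0.000000)  (running Σ = (-0.419165, 0.000000))
Σ over m = (-0.419165, 0.000000); ×(4π/17) → (-0.309846, 0.000000). Real part: -0.309846

-0.309846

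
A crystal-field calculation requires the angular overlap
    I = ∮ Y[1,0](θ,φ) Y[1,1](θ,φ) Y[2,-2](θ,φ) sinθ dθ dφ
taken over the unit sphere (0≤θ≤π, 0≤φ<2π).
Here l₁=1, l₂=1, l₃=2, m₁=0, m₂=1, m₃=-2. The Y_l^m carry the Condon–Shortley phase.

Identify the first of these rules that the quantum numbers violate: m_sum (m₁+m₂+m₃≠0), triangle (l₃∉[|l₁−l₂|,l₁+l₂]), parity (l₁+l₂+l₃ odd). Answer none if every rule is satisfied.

m₁+m₂+m₃ = 0 + 1 − 2 = -1  ✗
triangle: |1−1|=0 ≤ l₃=2 ≤ 1+1=2
parity: l₁+l₂+l₃ = 4 is even

m_sum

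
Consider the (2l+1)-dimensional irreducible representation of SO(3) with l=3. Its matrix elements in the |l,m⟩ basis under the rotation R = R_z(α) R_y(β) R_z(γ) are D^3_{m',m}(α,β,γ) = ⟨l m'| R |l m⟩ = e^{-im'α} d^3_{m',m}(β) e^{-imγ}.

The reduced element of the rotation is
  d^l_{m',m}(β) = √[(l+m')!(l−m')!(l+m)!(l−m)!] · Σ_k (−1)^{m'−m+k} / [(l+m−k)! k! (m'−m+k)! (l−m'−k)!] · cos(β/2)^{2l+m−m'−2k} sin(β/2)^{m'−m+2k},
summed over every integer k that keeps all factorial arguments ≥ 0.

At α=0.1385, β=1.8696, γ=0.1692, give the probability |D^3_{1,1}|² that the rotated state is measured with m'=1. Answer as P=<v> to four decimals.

Split into d^3_{1,1}(β=1.8696) × two z-phases.
c=cos(1.869600/2)=0.593979, s=sin(1.869600/2)=0.804480; N=√[24·2·24·2]=48.000000
The bounds max(0,m−m')=0 and min(l+m,l−m')=2 give 3 terms
  k=0: (−1)^0·48.0000/(48)·0.5940^6·0.8045^0 = +0.043917
  k=1: (−1)^1·48.0000/(6)·0.5940^4·0.8045^2 = -0.644475
  k=2: (−1)^2·48.0000/(8)·0.5940^2·0.8045^4 = +0.886657
d^3_{1,1}(1.8696) = +0.043917 -0.644475 +0.886657 = +0.286098
|D^3_{1,1}|² = |d^3_{1,1}(β)|² = (+0.286098)² = 0.081852 (the z-rotation phases have unit modulus)

P=0.0819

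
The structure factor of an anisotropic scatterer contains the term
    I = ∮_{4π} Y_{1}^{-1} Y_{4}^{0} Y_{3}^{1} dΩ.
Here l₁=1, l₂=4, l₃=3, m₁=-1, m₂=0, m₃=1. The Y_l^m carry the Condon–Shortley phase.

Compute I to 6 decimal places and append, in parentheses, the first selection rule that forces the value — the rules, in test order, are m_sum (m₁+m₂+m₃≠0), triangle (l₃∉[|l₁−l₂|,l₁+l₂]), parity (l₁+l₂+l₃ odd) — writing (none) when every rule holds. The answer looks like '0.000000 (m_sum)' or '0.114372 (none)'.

Checks pass: Σm=0; 8 even; l₃=3∈[3,5].
(2·1+1)(2·4+1)(2·3+1) = 189
Δ: 2! 0! 6! / 9! → 1/252
sum: t=1:−1/36 = -1/36
3j²(1 4 3; 0 0 0) = Δ·Π!·Σ² = 4/63  (sign +1)
sum: t=2:+1/96 = 1/96
3j²(1 4 3; -1 0 1) = Δ·Π!·Σ² = 1/42  (sign +1)
combine: 4πI² = 189·4/63·1/42 = 2/7
take √, sign +1: I = 0.15078601
No selection rule forces the value: the integral is nonzero (none).

0.150786 (none)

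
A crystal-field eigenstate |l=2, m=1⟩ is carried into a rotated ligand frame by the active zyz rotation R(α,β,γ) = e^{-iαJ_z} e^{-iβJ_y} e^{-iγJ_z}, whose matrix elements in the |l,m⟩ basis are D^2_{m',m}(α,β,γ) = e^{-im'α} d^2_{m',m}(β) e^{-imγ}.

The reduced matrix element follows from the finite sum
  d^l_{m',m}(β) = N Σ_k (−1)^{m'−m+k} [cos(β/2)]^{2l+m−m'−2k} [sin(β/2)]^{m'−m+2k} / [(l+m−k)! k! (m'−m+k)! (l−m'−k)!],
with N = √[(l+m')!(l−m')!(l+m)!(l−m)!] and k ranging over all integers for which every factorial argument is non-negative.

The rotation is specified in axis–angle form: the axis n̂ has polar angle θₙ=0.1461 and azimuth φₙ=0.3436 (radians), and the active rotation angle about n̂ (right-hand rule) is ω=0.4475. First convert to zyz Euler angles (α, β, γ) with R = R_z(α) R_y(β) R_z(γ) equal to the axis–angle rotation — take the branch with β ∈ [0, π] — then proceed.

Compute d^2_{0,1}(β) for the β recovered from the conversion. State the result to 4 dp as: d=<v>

d=0.0789

Axis–angle → zyz. n̂ = (sinθₙcosφₙ, sinθₙsinφₙ, cosθₙ) = (+0.137071, +0.049043, +0.989346), ω = 0.4475.
R = I cosω + sinω [n̂]ₓ + (1−cosω) n̂n̂ᵀ gives
  R = [+0.903382, -0.427441, +0.034575; +0.428765, +0.901769, -0.054535; -0.007868, +0.064090, +0.997913]
β = atan2(√(R₁₃²+R₂₃²), R₃₃) = 0.064616; α = atan2(R₂₃, R₁₃) mod 2π = 5.277433; γ = atan2(R₃₂, −R₃₁) mod 2π = 1.448640
d^2_{0,1}(β=0.0646) via the finite sum:
With c≡cos(β/2)=0.999478 and s≡sin(β/2)=0.032303, N=[2·2·6·1]^{1/2}=4.898979
The bounds max(0,m−m')=1 and min(l+m,l−m')=2 give 2 terms
  k=1: (−1)^0·4.8990/(2)·0.9995^3·0.0323^1 = +0.079001
  k=2: (−1)^1·4.8990/(2)·0.9995^1·0.0323^3 = -0.000083
d^2_{0,1}(0.0646) = +0.079001 -0.000083 = +0.078919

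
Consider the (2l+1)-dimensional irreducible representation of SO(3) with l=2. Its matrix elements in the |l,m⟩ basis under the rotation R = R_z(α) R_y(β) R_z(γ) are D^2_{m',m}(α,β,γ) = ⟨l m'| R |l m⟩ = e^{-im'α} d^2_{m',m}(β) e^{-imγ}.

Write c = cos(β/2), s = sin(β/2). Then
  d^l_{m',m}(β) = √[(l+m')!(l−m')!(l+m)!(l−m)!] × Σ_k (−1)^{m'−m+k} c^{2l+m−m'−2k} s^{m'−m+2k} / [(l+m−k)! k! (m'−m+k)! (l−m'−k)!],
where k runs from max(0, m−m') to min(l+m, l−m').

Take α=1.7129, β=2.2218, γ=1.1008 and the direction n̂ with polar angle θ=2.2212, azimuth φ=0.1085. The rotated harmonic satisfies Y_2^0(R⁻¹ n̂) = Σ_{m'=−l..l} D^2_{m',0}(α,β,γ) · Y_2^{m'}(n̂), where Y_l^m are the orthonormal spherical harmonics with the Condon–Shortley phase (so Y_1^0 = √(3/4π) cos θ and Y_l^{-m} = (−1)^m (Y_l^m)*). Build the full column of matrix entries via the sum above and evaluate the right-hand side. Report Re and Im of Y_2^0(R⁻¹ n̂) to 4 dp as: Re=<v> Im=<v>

Need the full column D^2_{m',0} for m'=−2..2 at α=1.7129, β=2.2218, γ=1.1008.
cos(β/2)=0.443855, sin(β/2)=0.896099
d^2_{-2,0}: single k=2 term ⇒ +0.387498;  D = -0.371953-0.108653i
d^2_{-1,0}: k∈[1..2] ⇒ +0.191936 -0.782320 = -0.590384;  D = +0.083614-0.584433i
d^2_{0,0}: k∈[0..2] ⇒ +0.038812 -0.632782 +0.644797 = +0.050827;  D = +0.050827+0.000000i
d^2_{1,0}: k∈[0..1] ⇒ -0.191936 +0.782320 = +0.590384;  D = -0.083614-0.584433i
d^2_{2,0}: single k=0 term ⇒ +0.387498;  D = -0.371953+0.108653i
Y_2^{m'}(θ=2.2212,φ=0.1085) and Σ D·Y over m':
  (-0.3720-0.1087i)·(+0.2389-0.0527i)  (+0.0836-0.5844i)·(-0.3701+0.0403i)  (+0.0508+0.0000i)·(+0.0315+0.0000i)  (-0.0836-0.5844i)·(+0.3701+0.0403i)  (-0.3720+0.1087i)·(+0.2389+0.0527i)
Y_2^0(R⁻¹ n̂) = -0.202342-0.000000i

Re=-0.2023 Im=0.0000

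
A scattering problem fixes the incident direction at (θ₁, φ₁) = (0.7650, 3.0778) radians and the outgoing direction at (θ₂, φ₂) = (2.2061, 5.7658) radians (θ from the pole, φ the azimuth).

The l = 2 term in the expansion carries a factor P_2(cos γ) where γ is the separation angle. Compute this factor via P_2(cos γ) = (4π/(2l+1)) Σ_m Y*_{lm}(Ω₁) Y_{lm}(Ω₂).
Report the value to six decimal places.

0.794936

Expand P_2 via completeness: Σ_{m} conj(Y_{2,m}) at Ω₁ times Y_{2,m} at Ω₂ —
  m=-2: Y*=0.18375 - 0.02357j  Y=0.12781 + 0.21515j  product 0.02856 + 0.03652j
  m=-1: Y*=-0.38517 + 0.02460j  Y=-0.32070 - 0.18251j  product 0.12802 + 0.06241j
  m=+0: Y*=0.17699 + 0.00000j  Y=0.01780 + 0.00000j  product 0.00315 + 0.00000j
  m=+1: Y*=0.38517 + 0.02460j  Y=0.32070 - 0.18251j  product 0.12802 - 0.06241j
  m=+2: Y*=0.18375 + 0.02357j  Y=0.12781 - 0.21515j  product 0.02856 - 0.03652j
Total Σ_m = 0.31630 + 0.00000j. Multiply by 2.513274: 0.79494 + 0.00000j. P_2(cos γ) = 0.794936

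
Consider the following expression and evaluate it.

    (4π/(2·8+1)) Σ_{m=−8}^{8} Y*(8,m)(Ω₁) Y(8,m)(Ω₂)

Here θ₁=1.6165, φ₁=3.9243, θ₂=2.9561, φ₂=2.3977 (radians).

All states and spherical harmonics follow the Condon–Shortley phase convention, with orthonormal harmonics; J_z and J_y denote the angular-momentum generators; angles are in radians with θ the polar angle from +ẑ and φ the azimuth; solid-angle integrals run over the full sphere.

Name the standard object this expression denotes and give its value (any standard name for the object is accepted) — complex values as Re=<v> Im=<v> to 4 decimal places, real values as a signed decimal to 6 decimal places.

This sum is the spherical-harmonic addition theorem: it equals the Legendre polynomial P_l(cos γ) of the angle γ between the two directions.
Summing Y*_{l m}(θ₁,φ₁)·Y_{l m}(θ₂,φ₂) over m ∈ [−8, 8]; prefactor 4π/(2·8+1) = 0.739198:
  [-8]  conj(Y_{8,-8})(Ω₁) = (0.511020, -0.011002) ; Y_{8,-8}(Ω₂) = (0.000001, -0.000000) ; Δ = (0.000000, -0.000000)
  [-7]  conj(Y_{8,-7})(Ω₁) = (0.064864, -0.067354) ; Y_{8,-7}(Ω₂) = (0.000007, -0.000013) ; Δ = (-0.000000, -0.000001)
  [-6]  conj(Y_{8,-6})(Ω₁) = (0.005850, 0.362304) ; Y_{8,-6}(Ω₂) = (-0.000049, -0.000194) ; Δ = (0.000070, -0.000019)
  [-5]  conj(Y_{8,-5})(Ω₁) = (0.078617, 0.076530) ; Y_{8,-5}(Ω₂) = (-0.001641, -0.001070) ; Δ = (-0.000047, -0.000210)
  [-4]  conj(Y_{8,-4})(Ω₁) = (-0.318675, 0.003430) ; Y_{8,-4}(Ω₂) = (-0.014104, 0.002363) ; Δ = (0.004487, -0.000802)
  [-3]  conj(Y_{8,-3})(Ω₁) = (-0.082196, 0.083534) ; Y_{8,-3}(Ω₂) = (-0.047194, 0.060698) ; Δ = (-0.001191, -0.008931)
  [-2]  conj(Y_{8,-2})(Ω₁) = (-0.001614, -0.299899) ; Y_{8,-2}(Ω₂) = (0.023960, 0.287977) ; Δ = (0.086325, -0.007650)
  [-1]  conj(Y_{8,-1})(Ω₁) = (-0.085331, -0.084873) ; Y_{8,-1}(Ω₂) = (0.486817, 0.447995) ; Δ = (-0.003518, -0.079546)
  [+0]  conj(Y_{8,0})(Ω₁) = (0.294411, -0.000000) ; Y_{8,0}(Ω₂) = (0.546066, 0.000000) ; Δ = (0.160768, 0.000000)
  [+1]  conj(Y_{8,1})(Ω₁) = (0.085331, -0.084873) ; Y_{8,1}(Ω₂) = (-0.486817, 0.447995) ; Δ = (-0.003518, 0.079546)
  [+2]  conj(Y_{8,2})(Ω₁) = (-0.001614, 0.299899) ; Y_{8,2}(Ω₂) = (0.023960, -0.287977) ; Δ = (0.086325, 0.007650)
  [+3]  conj(Y_{8,3})(Ω₁) = (0.082196, 0.083534) ; Y_{8,3}(Ω₂) = (0.047194, 0.060698) ; Δ = (-0.001191, 0.008931)
  [+4]  conj(Y_{8,4})(Ω₁) = (-0.318675, -0.003430) ; Y_{8,4}(Ω₂) = (-0.014104, -0.002363) ; Δ = (0.004487, 0.000802)
  [+5]  conj(Y_{8,5})(Ω₁) = (-0.078617, 0.076530) ; Y_{8,5}(Ω₂) = (0.001641, -0.001070) ; Δ = (-0.000047, 0.000210)
  [+6]  conj(Y_{8,6})(Ω₁) = (0.005850, -0.362304) ; Y_{8,6}(Ω₂) = (-0.000049, 0.000194) ; Δ = (0.000070, 0.000019)
  [+7]  conj(Y_{8,7})(Ω₁) = (-0.064864, -0.067354) ; Y_{8,7}(Ω₂) = (-0.000007, -0.000013) ; Δ = (-0.000000, 0.000001)
  [+8]  conj(Y_{8,8})(Ω₁) = (0.511020, 0.011002) ; Y_{8,8}(Ω₂) = (0.000001, 0.000000) ; Δ = (0.000000, 0.000000)
Total Σ_m = (0.333019, 0.000000). Multiply by 0.739198: (0.246167, 0.000000). P_8(cos γ) = 0.246167

Legendre polynomial (addition theorem), +0.246167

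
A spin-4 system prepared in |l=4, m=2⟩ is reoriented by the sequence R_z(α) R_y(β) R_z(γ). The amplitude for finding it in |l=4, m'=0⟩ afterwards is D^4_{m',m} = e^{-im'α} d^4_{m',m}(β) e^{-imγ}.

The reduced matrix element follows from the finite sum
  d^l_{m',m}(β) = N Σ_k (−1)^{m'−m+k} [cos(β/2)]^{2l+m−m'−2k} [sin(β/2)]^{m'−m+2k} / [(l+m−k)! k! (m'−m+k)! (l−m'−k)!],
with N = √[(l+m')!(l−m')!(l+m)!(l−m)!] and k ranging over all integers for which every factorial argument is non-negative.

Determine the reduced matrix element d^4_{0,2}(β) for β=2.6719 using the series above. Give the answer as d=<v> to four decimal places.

d=0.3697

d^4_{0,2}(β=2.6719) via the finite sum:
Half-angle: c=0.232694, s=0.972550. N=√(24·24·720·2)=910.735966
The bounds max(0,m−m')=2 and min(l+m,l−m')=4 give 3 terms
  k=2: (−1)^0·910.7360/(96)·0.2327^6·0.9726^2 = +0.001424
  k=3: (−1)^1·910.7360/(36)·0.2327^4·0.9726^4 = -0.066355
  k=4: (−1)^2·910.7360/(96)·0.2327^2·0.9726^6 = +0.434672
d^4_{0,2}(2.6719) = +0.001424 -0.066355 +0.434672 = +0.369741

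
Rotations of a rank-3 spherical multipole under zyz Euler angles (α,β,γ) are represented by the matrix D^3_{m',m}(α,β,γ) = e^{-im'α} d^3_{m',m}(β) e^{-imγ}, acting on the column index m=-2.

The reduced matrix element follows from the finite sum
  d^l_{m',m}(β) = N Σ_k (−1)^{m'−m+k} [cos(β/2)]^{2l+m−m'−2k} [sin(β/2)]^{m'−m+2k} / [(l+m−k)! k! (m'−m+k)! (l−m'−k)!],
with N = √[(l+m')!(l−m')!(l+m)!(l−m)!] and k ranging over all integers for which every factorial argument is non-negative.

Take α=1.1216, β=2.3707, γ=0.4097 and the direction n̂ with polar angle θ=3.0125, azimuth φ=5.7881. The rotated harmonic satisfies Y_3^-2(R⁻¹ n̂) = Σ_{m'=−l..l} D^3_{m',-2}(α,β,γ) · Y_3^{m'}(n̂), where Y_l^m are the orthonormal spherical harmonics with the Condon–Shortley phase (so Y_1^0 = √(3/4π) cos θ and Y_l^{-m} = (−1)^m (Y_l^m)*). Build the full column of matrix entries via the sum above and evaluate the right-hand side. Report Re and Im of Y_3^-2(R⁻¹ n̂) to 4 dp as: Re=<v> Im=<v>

Re=0.1359 Im=0.3348

Need the full column D^3_{m',-2} for m'=−3..3 at α=1.1216, β=2.3707, γ=0.4097.
cos(β/2)=0.375973, sin(β/2)=0.926631
d^3_{-3,-2}: single k=1 term ⇒ +0.017052;  D = -0.008593-0.014728i
d^3_{-2,-2}: k∈[0..1] ⇒ +0.002824 -0.085785 = -0.082960;  D = +0.082701-0.006546i
d^3_{-1,-2}: k∈[0..1] ⇒ -0.022013 +0.267436 = +0.245422;  D = -0.088795+0.228796i
d^3_{0,-2}: k∈[0..1] ⇒ +0.093972 -0.570821 = -0.476849;  D = -0.325526-0.348451i
d^3_{1,-2}: k∈[0..1] ⇒ -0.267436 +0.812250 = +0.544815;  D = +0.520126-0.162148i
d^3_{2,-2}: k∈[0..1] ⇒ +0.521086 -0.633053 = -0.111967;  D = -0.016400+0.110759i
d^3_{3,-2}: single k=0 term ⇒ -0.629166;  D = +0.520622+0.353274i
Y_3^{m'}(θ=3.0125,φ=5.7881) and Σ D·Y over m':
  (-0.0086-0.0147i)·(+0.0001+0.0009i)  (+0.0827-0.0065i)·(-0.0092-0.0140i)  (-0.0888+0.2288i)·(+0.1434+0.0774i)  (-0.3255-0.3485i)·(-0.7095+0.0000i)  (+0.5201-0.1621i)·(-0.1434+0.0774i)  (-0.0164+0.1108i)·(-0.0092+0.0140i)  (+0.5206+0.3533i)·(-0.0001+0.0009i)
Y_3^-2(R⁻¹ n̂) = +0.135873+0.334752i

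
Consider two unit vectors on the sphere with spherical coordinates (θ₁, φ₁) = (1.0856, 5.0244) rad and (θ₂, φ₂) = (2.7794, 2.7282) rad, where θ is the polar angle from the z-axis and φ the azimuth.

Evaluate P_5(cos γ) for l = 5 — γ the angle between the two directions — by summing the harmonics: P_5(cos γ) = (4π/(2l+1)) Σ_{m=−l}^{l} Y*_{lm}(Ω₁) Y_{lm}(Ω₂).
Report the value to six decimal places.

Term-by-term m-sum for l=5 (normalisation 4π/11 = 1.142397):
  m=-5: (+0.251368-0.002700i) × (+0.001234-0.002280i) = +0.000304-0.000576i  (running Σ = +0.000304-0.000576i)
  m=-4: (+0.132936+0.397479i) × (+0.001789-0.021559i) = +0.008807-0.002155i  (running Σ = +0.009111-0.002731i)
  m=-3: (-0.184638+0.135974i) × (-0.034321-0.099998i) = +0.019934+0.013797i  (running Σ = +0.029045+0.011065i)
  m=-2: (+0.174400+0.125568i) × (-0.218748-0.237648i) = -0.008309-0.068914i  (running Σ = +0.020736-0.057848i)
  m=-1: (-0.091460+0.283558i) × (-0.500469-0.219541i) = +0.108026-0.121832i  (running Σ = +0.128762-0.179681i)
  m=0: (+0.150255-0.000000i) × (-0.214613+0.000000i) = -0.032247+0.000000i  (running Σ = +0.096515-0.179681i)
  m=1: (+0.091460+0.283558i) × (+0.500469-0.219541i) = +0.108026+0.121832i  (running Σ = +0.204541-0.057848i)
  m=2: (+0.174400-0.125568i) × (-0.218748+0.237648i) = -0.008309+0.068914i  (running Σ = +0.196232+0.011065i)
  m=3: (+0.184638+0.135974i) × (+0.034321-0.099998i) = +0.019934-0.013797i  (running Σ = +0.216166-0.002731i)
  m=4: (+0.132936-0.397479i) × (+0.001789+0.021559i) = +0.008807+0.002155i  (running Σ = +0.224973-0.000576i)
  m=5: (-0.251368-0.002700i) × (-0.001234-0.002280i) = +0.000304+0.000576i  (running Σ = +0.225277-0.000000i)
Accumulated sum +0.225277-0.000000i; after 4π/(2l+1) scaling, +0.257356-0.000000i ⇒ P_5 = 0.257356

0.257356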